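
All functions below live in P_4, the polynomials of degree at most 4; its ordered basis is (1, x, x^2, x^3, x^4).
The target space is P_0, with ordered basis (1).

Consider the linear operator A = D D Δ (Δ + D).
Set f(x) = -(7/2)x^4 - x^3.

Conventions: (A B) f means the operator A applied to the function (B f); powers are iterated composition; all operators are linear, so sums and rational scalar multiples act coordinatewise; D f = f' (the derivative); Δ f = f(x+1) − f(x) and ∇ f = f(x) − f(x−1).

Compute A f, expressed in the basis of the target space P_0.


Δ f = -14x^3 - 24x^2 - 17x - 9/2
D f = -14x^3 - 3x^2
(Δ + D) f = -28x^3 - 27x^2 - 17x - 9/2
Δ (Δ + D) f = -84x^2 - 138x - 72
D Δ (Δ + D) f = -168x - 138
D D Δ (Δ + D) f = -168

g(x) = -168


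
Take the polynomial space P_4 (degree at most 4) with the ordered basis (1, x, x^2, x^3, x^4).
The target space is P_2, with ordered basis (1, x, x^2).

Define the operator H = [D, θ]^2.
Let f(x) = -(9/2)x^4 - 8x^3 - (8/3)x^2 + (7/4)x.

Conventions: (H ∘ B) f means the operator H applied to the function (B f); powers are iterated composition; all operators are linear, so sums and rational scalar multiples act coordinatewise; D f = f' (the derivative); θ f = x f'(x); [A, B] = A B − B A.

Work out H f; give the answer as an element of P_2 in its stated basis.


the image equals g(x) = -54x^2 - 48x - 16/3

θ f = -18x^4 - 24x^3 - (16/3)x^2 + (7/4)x
D θ f = -72x^3 - 72x^2 - (32/3)x + 7/4
D f = -18x^3 - 24x^2 - (16/3)x + 7/4
θ D f = -54x^3 - 48x^2 - (16/3)x
[D, θ] f = -18x^3 - 24x^2 - (16/3)x + 7/4
θ [D, θ] f = -54x^3 - 48x^2 - (16/3)x
D θ [D, θ] f = -162x^2 - 96x - 16/3
D [D, θ] f = -54x^2 - 48x - 16/3
θ D [D, θ] f = -108x^2 - 48x
[D, θ] [D, θ] f = -54x^2 - 48x - 16/3


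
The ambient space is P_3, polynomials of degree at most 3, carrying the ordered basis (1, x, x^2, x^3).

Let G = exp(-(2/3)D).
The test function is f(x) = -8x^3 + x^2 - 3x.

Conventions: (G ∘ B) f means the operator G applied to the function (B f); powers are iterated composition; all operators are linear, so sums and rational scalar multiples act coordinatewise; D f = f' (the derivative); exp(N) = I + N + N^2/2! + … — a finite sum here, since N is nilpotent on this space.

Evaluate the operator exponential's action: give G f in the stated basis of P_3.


g(x) = -8x^3 + 17x^2 - 15x + 130/27

order-1 term: 16x^2 - (4/3)x + 2
order-2 term: -(32/3)x + 4/9
order-3 term: 64/27
the series for exp(-(2/3)D) f terminates at order 3
exp(-(2/3)D) f = -8x^3 + 17x^2 - 15x + 130/27


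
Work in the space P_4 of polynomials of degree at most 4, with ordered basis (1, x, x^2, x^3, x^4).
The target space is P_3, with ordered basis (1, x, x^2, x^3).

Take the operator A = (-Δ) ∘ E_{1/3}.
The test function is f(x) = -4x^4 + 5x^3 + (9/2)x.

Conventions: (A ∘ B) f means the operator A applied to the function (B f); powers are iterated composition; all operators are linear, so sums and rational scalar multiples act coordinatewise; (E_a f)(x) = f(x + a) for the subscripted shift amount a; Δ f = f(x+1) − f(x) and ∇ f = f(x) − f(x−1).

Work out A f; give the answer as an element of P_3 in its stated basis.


the result is g(x) = 16x^3 + 25x^2 + (37/3)x - 193/54

E_{1/3} f = -4x^4 - (1/3)x^3 + (7/3)x^2 + (301/54)x + 265/162
Δ E_{1/3} f = -16x^3 - 25x^2 - (37/3)x + 193/54
(-Δ) E_{1/3} f = 16x^3 + 25x^2 + (37/3)x - 193/54


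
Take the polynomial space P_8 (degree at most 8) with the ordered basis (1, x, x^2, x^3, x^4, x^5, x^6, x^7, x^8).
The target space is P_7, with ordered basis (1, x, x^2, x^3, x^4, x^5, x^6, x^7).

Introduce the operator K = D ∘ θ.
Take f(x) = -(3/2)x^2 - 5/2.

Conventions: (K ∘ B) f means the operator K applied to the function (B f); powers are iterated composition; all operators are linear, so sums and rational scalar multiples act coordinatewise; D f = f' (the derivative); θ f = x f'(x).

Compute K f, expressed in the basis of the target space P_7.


θ f = -3x^2
D θ f = -6x

the result is g(x) = -6x


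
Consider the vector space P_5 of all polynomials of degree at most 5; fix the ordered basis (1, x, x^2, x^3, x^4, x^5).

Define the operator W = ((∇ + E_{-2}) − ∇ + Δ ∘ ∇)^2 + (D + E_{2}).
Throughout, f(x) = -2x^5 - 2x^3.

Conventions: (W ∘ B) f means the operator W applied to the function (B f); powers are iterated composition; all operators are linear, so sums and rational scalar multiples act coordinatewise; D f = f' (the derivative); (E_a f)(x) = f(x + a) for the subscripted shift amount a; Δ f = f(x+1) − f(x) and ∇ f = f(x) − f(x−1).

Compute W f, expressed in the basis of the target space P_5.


g(x) = -4x^5 + 10x^4 - 484x^3 + 1606x^2 - 4104x + 2864

∇ f = -10x^4 + 20x^3 - 26x^2 + 16x - 4
E_{-2} f = -2x^5 + 20x^4 - 82x^3 + 172x^2 - 184x + 80
(∇ + E_{-2}) f = -2x^5 + 10x^4 - 62x^3 + 146x^2 - 168x + 76
∇ f = -10x^4 + 20x^3 - 26x^2 + 16x - 4
(-∇) f = 10x^4 - 20x^3 + 26x^2 - 16x + 4
∇ f = -10x^4 + 20x^3 - 26x^2 + 16x - 4
Δ ∇ f = -40x^3 - 32x
((∇ + E_{-2}) − ∇ + Δ ∘ ∇) f = -2x^5 + 20x^4 - 122x^3 + 172x^2 - 216x + 80
∇ ((∇ + E_{-2}) − ∇ + Δ ∘ ∇) f = -10x^4 + 100x^3 - 506x^2 + 800x - 532
E_{-2} ((∇ + E_{-2}) − ∇ + Δ ∘ ∇) f = -2x^5 + 40x^4 - 362x^3 + 1544x^2 - 3168x + 2560
(∇ + E_{-2}) ((∇ + E_{-2}) − ∇ + Δ ∘ ∇) f = -2x^5 + 30x^4 - 262x^3 + 1038x^2 - 2368x + 2028
∇ ((∇ + E_{-2}) − ∇ + Δ ∘ ∇) f = -10x^4 + 100x^3 - 506x^2 + 800x - 532
(-∇) ((∇ + E_{-2}) − ∇ + Δ ∘ ∇) f = 10x^4 - 100x^3 + 506x^2 - 800x + 532
∇ ((∇ + E_{-2}) − ∇ + Δ ∘ ∇) f = -10x^4 + 100x^3 - 506x^2 + 800x - 532
Δ ∇ ((∇ + E_{-2}) − ∇ + Δ ∘ ∇) f = -40x^3 + 240x^2 - 752x + 384
((∇ + E_{-2}) − ∇ + Δ ∘ ∇) ((∇ + E_{-2}) − ∇ + Δ ∘ ∇) f = -2x^5 + 40x^4 - 402x^3 + 1784x^2 - 3920x + 2944
D f = -10x^4 - 6x^2
E_{2} f = -2x^5 - 20x^4 - 82x^3 - 172x^2 - 184x - 80
(D + E_{2}) f = -2x^5 - 30x^4 - 82x^3 - 178x^2 - 184x - 80
(((∇ + E_{-2}) − ∇ + Δ ∘ ∇)^2 + (D + E_{2})) f = -4x^5 + 10x^4 - 484x^3 + 1606x^2 - 4104x + 2864


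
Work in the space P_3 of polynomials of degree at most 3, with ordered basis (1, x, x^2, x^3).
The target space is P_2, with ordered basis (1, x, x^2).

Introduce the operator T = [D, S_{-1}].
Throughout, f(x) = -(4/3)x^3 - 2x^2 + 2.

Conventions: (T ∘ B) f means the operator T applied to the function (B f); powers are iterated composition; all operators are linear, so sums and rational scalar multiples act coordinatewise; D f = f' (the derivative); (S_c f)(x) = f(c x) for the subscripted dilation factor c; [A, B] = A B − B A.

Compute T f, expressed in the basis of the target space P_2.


S_{-1} f = (4/3)x^3 - 2x^2 + 2
D S_{-1} f = 4x^2 - 4x
D f = -4x^2 - 4x
S_{-1} D f = -4x^2 + 4x
[D, S_{-1}] f = 8x^2 - 8x

the image equals g(x) = 8x^2 - 8x


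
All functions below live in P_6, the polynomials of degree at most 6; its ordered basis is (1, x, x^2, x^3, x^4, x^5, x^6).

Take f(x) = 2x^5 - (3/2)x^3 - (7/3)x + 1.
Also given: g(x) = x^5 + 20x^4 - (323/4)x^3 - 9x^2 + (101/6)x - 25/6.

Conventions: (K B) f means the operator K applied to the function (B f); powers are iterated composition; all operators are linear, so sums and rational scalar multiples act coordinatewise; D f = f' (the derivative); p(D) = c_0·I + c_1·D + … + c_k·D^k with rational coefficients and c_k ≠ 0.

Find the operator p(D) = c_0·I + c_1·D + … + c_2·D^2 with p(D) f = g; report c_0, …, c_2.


D^0 f = 2x^5 - (3/2)x^3 - (7/3)x + 1
D^1 f = 10x^4 - (9/2)x^2 - 7/3
D^2 f = 40x^3 - 9x
matching coefficients of g against c_0 f + c_1 Df + … from the top degree down determines the c_i
solution: c_0 = 1/2, c_1 = 2, c_2 = -2

p(D) = (1/2)·I + 2·D − 2·D^2, i.e. c_0 = 1/2, c_1 = 2, c_2 = -2


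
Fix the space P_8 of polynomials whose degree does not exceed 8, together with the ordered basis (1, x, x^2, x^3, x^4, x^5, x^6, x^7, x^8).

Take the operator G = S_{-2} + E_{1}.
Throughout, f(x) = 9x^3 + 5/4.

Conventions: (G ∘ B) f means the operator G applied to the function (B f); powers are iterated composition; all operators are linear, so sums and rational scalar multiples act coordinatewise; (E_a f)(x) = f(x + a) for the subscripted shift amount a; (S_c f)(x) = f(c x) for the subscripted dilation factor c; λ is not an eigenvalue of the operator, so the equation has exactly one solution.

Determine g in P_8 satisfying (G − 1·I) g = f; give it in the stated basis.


the result is g(x) = -(9/8)x^3 + (27/32)x^2 - (27/32)x + 19/8

write g with unknown coordinates in the stated basis and equate coefficients in (G − 1·I) g = f
solving from the highest basis element down gives g = -(9/8)x^3 + (27/32)x^2 - (27/32)x + 19/8
check: G g = (63/8)x^3 + (27/32)x^2 - (27/32)x + 29/8
so G g − 1·g = 9x^3 + 5/4 = f ✓


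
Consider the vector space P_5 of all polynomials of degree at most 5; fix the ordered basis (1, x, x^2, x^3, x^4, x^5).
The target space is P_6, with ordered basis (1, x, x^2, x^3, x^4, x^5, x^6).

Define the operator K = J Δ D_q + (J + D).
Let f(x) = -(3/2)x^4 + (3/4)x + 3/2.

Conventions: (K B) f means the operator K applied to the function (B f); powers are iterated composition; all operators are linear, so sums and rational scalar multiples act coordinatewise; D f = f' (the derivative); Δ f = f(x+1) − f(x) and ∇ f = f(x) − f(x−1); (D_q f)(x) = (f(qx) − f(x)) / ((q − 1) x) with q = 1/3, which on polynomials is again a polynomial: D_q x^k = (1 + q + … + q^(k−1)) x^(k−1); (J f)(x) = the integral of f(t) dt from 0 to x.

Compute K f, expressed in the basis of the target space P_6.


D_q f = -(20/9)x^3 + 3/4
Δ D_q f = -(20/3)x^2 - (20/3)x - 20/9
J Δ D_q f = -(20/9)x^3 - (10/3)x^2 - (20/9)x
J f = -(3/10)x^5 + (3/8)x^2 + (3/2)x
D f = -6x^3 + 3/4
(J + D) f = -(3/10)x^5 - 6x^3 + (3/8)x^2 + (3/2)x + 3/4
(J Δ D_q + (J + D)) f = -(3/10)x^5 - (74/9)x^3 - (71/24)x^2 - (13/18)x + 3/4

the image equals g(x) = -(3/10)x^5 - (74/9)x^3 - (71/24)x^2 - (13/18)x + 3/4


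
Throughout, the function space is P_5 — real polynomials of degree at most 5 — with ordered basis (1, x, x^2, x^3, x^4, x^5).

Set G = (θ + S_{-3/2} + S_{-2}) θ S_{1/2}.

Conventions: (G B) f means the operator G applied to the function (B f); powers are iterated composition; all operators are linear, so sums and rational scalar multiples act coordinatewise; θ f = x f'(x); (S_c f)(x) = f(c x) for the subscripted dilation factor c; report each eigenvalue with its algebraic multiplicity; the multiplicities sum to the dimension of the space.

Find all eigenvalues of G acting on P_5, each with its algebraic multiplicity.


image of 1: 0
image of x: -(5/4)x
image of x^2: (33/8)x^2
image of x^3: -(201/64)x^3
image of x^4: (401/64)x^4
image of x^5: -(5535/1024)x^5
the matrix is upper triangular; its diagonal is (0, -5/4, 33/8, -201/64, 401/64, -5535/1024)
for a triangular matrix the eigenvalues are the diagonal entries, with algebraic multiplicity their repetition count

λ = -5535/1024 (multiplicity 1), λ = -201/64 (multiplicity 1), λ = -5/4 (multiplicity 1), λ = 0 (multiplicity 1), λ = 33/8 (multiplicity 1), λ = 401/64 (multiplicity 1)


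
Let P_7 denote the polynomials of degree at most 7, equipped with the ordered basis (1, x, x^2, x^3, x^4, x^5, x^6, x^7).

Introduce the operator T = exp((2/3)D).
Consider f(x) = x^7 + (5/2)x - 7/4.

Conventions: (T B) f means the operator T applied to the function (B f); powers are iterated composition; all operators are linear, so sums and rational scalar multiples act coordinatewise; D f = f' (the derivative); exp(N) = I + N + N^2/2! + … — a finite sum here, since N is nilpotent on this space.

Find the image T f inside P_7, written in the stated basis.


g(x) = x^7 + (14/3)x^6 + (28/3)x^5 + (280/27)x^4 + (560/81)x^3 + (224/81)x^2 + (4541/1458)x - 217/8748

order-1 term: (14/3)x^6 + 5/3
order-2 term: (28/3)x^5
order-3 term: (280/27)x^4
order-4 term: (560/81)x^3
order-5 term: (224/81)x^2
order-6 term: (448/729)x
order-7 term: 128/2187
the series for exp((2/3)D) f terminates at order 7
exp((2/3)D) f = x^7 + (14/3)x^6 + (28/3)x^5 + (280/27)x^4 + (560/81)x^3 + (224/81)x^2 + (4541/1458)x - 217/8748


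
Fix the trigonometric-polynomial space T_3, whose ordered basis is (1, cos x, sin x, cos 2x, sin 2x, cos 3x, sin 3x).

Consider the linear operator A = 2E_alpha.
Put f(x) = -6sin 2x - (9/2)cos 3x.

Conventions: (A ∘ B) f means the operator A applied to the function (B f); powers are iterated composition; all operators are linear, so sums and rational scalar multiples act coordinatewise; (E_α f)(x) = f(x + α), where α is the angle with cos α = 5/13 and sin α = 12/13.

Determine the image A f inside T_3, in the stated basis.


g(x) = -(1440/169)cos 2x + (1428/169)sin 2x + (18315/2197)cos 3x - (7452/2197)sin 3x

E_alpha f = -(720/169)cos 2x + (714/169)sin 2x + (18315/4394)cos 3x - (3726/2197)sin 3x
(2E_alpha) f = -(1440/169)cos 2x + (1428/169)sin 2x + (18315/2197)cos 3x - (7452/2197)sin 3x


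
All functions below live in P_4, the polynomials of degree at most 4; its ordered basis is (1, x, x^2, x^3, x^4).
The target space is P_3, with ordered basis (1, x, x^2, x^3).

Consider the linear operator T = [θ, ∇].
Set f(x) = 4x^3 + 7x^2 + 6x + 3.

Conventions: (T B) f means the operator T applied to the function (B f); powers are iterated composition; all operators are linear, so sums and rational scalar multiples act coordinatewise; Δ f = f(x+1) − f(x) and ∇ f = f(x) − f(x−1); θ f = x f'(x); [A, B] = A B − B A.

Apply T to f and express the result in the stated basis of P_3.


∇ f = 12x^2 + 2x + 3
θ ∇ f = 24x^2 + 2x
θ f = 12x^3 + 14x^2 + 6x
∇ θ f = 36x^2 - 8x + 4
[θ, ∇] f = -12x^2 + 10x - 4

g(x) = -12x^2 + 10x - 4


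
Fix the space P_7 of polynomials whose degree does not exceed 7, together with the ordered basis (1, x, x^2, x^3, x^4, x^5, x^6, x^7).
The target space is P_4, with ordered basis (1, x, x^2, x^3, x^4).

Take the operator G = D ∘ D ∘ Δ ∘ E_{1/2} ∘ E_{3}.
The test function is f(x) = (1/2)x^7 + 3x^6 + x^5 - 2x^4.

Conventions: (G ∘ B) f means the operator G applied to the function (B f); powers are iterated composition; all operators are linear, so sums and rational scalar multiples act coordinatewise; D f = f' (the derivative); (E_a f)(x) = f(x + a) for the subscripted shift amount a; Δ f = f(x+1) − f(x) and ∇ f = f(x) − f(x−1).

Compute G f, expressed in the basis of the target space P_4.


E_{3} f = (1/2)x^7 + (27/2)x^6 + (299/2)x^5 + (1781/2)x^4 + (6207/2)x^3 + (12717/2)x^2 + (14229/2)x + 6723/2
E_{1/2} E_{3} f = (1/2)x^7 + (61/4)x^6 + (1541/8)x^5 + (21073/16)x^4 + (169379/32)x^3 + (803159/64)x^2 + (2085783/128)x + 2292955/256
Δ E_{1/2} E_{3} f = (7/2)x^6 + 102x^5 + (9675/8)x^4 + 7517x^3 + (830309/32)x^2 + (378435/8)x + 4564873/128
D (Δ ∘ E_{1/2}) E_{3} f = 21x^5 + 510x^4 + (9675/2)x^3 + 22551x^2 + (830309/16)x + 378435/8
D D (Δ ∘ E_{1/2}) E_{3} f = 105x^4 + 2040x^3 + (29025/2)x^2 + 45102x + 830309/16

the result is g(x) = 105x^4 + 2040x^3 + (29025/2)x^2 + 45102x + 830309/16


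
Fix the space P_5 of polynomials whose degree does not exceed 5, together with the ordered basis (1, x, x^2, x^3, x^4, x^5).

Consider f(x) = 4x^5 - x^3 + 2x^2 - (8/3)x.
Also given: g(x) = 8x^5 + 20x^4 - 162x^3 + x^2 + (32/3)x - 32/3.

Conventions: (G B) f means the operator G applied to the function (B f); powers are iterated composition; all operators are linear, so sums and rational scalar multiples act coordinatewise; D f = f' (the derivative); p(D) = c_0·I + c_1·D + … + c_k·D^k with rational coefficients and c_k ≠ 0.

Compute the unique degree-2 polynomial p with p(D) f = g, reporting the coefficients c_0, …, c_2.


c_0 = 2, c_1 = 1, c_2 = -2

D^0 f = 4x^5 - x^3 + 2x^2 - (8/3)x
D^1 f = 20x^4 - 3x^2 + 4x - 8/3
D^2 f = 80x^3 - 6x + 4
matching coefficients of g against c_0 f + c_1 Df + … from the top degree down determines the c_i
solution: c_0 = 2, c_1 = 1, c_2 = -2


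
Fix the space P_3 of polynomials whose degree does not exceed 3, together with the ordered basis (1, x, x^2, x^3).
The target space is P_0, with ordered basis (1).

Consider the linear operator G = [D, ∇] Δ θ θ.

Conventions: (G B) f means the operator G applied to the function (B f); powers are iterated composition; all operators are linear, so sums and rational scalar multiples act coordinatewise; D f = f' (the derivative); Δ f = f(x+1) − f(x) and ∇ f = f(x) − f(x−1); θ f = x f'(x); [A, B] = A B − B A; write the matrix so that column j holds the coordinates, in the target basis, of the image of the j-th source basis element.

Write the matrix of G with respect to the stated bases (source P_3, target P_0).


image of 1: 0
image of x: 0
image of x^2: 0
image of x^3: 0
each image's coordinates form column j of the matrix

the matrix is [[0, 0, 0, 0]] (rows listed top to bottom)


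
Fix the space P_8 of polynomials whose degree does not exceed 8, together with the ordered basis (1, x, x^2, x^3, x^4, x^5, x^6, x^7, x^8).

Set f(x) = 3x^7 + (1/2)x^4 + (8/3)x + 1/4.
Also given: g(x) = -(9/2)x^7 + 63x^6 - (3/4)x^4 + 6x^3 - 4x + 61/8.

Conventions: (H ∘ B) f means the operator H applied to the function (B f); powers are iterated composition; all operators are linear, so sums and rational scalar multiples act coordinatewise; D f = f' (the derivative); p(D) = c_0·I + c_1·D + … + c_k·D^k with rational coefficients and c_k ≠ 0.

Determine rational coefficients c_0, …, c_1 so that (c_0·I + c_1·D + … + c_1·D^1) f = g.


D^0 f = 3x^7 + (1/2)x^4 + (8/3)x + 1/4
D^1 f = 21x^6 + 2x^3 + 8/3
matching coefficients of g against c_0 f + c_1 Df + … from the top degree down determines the c_i
solution: c_0 = -3/2, c_1 = 3

c_0 = -3/2, c_1 = 3


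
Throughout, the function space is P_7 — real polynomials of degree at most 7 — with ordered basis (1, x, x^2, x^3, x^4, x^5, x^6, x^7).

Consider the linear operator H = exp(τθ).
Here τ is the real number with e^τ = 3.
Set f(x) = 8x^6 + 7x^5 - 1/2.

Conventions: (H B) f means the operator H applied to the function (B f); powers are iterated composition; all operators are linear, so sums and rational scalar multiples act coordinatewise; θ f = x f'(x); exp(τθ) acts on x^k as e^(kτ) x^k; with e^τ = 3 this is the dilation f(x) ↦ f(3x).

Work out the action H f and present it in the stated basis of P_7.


the result is g(x) = 5832x^6 + 1701x^5 - 1/2

exp(τθ) x^k = e^(kτ) x^k; with e^τ = 3 this sends x^k to 3^k x^k
x^5 ↦ 243 x^5
x^6 ↦ 729 x^6
applying this coordinatewise to f: exp(τθ) f = 5832x^6 + 1701x^5 - 1/2


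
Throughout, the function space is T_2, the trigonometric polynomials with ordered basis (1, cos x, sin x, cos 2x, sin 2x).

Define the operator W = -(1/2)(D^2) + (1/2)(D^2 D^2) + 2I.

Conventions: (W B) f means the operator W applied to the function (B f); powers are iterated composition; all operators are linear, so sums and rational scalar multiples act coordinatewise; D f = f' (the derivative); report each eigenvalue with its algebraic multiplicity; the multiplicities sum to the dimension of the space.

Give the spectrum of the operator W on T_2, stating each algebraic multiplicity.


λ = 2 (multiplicity 1), λ = 3 (multiplicity 2), λ = 12 (multiplicity 2)

image of 1: 2
image of cos x: 3cos x
image of sin x: 3sin x
image of cos 2x: 12cos 2x
image of sin 2x: 12sin 2x
the matrix is diagonal; its diagonal is (2, 3, 3, 12, 12)
for a triangular matrix the eigenvalues are the diagonal entries, with algebraic multiplicity their repetition count


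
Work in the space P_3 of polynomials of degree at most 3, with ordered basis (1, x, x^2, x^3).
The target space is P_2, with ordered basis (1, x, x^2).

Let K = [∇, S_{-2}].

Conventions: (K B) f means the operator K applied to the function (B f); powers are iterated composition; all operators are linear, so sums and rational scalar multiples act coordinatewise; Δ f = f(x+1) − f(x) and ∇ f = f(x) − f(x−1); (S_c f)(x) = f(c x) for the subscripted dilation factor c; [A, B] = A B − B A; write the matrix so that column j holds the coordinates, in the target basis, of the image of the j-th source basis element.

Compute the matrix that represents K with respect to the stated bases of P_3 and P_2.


the matrix is [[0, -3, -3, -9]; [0, 0, 12, 18]; [0, 0, 0, -36]] (rows listed top to bottom)

image of 1: 0
image of x: -3
image of x^2: 12x - 3
image of x^3: -36x^2 + 18x - 9
each image's coordinates form column j of the matrix


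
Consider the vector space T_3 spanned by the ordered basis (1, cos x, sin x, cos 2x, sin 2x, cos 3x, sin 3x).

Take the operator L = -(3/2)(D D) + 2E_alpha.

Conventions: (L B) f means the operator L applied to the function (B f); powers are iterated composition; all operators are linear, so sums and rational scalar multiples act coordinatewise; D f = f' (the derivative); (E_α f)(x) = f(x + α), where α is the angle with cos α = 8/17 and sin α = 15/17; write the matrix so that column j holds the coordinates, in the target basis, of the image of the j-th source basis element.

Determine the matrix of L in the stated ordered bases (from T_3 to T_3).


image of 1: 2
image of cos x: (83/34)cos x - (30/17)sin x
image of sin x: (30/17)cos x + (83/34)sin x
image of cos 2x: (1412/289)cos 2x - (480/289)sin 2x
image of sin 2x: (480/289)cos 2x + (1412/289)sin 2x
image of cos 3x: (113099/9826)cos 3x + (990/4913)sin 3x
image of sin 3x: -(990/4913)cos 3x + (113099/9826)sin 3x
each image's coordinates form column j of the matrix

the matrix is [[2, 0, 0, 0, 0, 0, 0]; [0, 83/34, 30/17, 0, 0, 0, 0]; [0, -30/17, 83/34, 0, 0, 0, 0]; [0, 0, 0, 1412/289, 480/289, 0, 0]; [0, 0, 0, -480/289, 1412/289, 0, 0]; [0, 0, 0, 0, 0, 113099/9826, -990/4913]; [0, 0, 0, 0, 0, 990/4913, 113099/9826]] (rows listed top to bottom)


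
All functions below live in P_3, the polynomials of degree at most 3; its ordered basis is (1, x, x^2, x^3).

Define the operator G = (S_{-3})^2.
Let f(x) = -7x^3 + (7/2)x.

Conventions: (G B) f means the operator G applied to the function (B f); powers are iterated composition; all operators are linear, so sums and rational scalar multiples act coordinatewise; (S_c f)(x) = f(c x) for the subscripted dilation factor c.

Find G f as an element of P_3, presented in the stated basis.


g(x) = -5103x^3 + (63/2)x

S_{-3} f = 189x^3 - (21/2)x
S_{-3} S_{-3} f = -5103x^3 + (63/2)x


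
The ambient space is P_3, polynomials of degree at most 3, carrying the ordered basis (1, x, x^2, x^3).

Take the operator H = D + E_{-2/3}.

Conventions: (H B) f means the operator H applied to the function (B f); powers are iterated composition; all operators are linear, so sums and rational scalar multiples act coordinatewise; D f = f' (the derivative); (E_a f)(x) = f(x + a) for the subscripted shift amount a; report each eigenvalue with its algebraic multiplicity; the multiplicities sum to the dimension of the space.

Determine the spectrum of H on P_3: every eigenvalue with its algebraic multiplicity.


λ = 1 (multiplicity 4)

image of 1: 1
image of x: x + 1/3
image of x^2: x^2 + (2/3)x + 4/9
image of x^3: x^3 + x^2 + (4/3)x - 8/27
the matrix is upper triangular; its diagonal is (1, 1, 1, 1)
for a triangular matrix the eigenvalues are the diagonal entries, with algebraic multiplicity their repetition count


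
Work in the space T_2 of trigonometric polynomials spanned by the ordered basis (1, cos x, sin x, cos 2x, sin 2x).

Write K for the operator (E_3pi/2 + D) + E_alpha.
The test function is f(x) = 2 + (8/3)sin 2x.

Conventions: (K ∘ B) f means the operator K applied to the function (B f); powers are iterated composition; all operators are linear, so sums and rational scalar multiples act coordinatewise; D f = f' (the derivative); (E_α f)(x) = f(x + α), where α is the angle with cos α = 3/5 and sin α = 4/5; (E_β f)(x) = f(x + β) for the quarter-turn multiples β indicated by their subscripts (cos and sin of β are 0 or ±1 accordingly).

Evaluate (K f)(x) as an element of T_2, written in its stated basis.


E_3pi/2 f = 2 - (8/3)sin 2x
D f = (16/3)cos 2x
(E_3pi/2 + D) f = 2 + (16/3)cos 2x - (8/3)sin 2x
E_alpha f = 2 + (64/25)cos 2x - (56/75)sin 2x
((E_3pi/2 + D) + E_alpha) f = 4 + (592/75)cos 2x - (256/75)sin 2x

g(x) = 4 + (592/75)cos 2x - (256/75)sin 2x


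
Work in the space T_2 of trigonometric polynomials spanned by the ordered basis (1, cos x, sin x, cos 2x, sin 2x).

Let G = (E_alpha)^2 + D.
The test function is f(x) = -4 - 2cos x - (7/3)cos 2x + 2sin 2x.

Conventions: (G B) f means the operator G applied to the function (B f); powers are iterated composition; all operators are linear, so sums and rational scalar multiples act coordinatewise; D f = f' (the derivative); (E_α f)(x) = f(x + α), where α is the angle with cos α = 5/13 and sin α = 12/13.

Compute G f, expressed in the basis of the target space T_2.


E_alpha f = -4 - (10/13)cos x + (24/13)sin x + (1553/507)cos 2x + (42/169)sin 2x
E_alpha E_alpha f = -4 + (238/169)cos x + (240/169)sin x - (169687/85683)cos 2x - (67118/28561)sin 2x
D f = 2sin x + 4cos 2x + (14/3)sin 2x
((E_alpha)^2 + D) f = -4 + (238/169)cos x + (578/169)sin x + (173045/85683)cos 2x + (198500/85683)sin 2x

the image equals g(x) = -4 + (238/169)cos x + (578/169)sin x + (173045/85683)cos 2x + (198500/85683)sin 2x


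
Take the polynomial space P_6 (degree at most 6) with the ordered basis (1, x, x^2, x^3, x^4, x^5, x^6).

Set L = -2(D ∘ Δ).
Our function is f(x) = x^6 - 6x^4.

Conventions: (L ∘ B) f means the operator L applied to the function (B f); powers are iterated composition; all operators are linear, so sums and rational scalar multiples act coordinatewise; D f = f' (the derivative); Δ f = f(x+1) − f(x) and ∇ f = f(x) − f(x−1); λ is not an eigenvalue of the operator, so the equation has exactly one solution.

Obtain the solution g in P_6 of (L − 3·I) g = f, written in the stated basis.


write g with unknown coordinates in the stated basis and equate coefficients in (L − 3·I) g = f
solving from the highest basis element down gives g = -(1/3)x^6 + (26/3)x^4 + (40/3)x^3 - 56x^2 - 116x + 236/9
check: L g = 20x^4 + 40x^3 - 168x^2 - 348x + 236/3
so L g − 3·g = x^6 - 6x^4 = f ✓

the image equals g(x) = -(1/3)x^6 + (26/3)x^4 + (40/3)x^3 - 56x^2 - 116x + 236/9


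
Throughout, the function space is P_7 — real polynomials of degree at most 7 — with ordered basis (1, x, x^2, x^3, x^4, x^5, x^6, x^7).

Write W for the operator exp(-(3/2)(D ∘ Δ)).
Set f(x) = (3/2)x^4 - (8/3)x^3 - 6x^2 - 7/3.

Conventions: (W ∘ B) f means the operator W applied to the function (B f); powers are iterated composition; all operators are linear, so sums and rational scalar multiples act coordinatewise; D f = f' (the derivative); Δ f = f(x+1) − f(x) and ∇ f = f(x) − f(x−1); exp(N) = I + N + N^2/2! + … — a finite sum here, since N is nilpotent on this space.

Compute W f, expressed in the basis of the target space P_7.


order-1 term: -27x^2 - 3x + 21
order-2 term: 81/2
the series for exp(-(3/2)(D ∘ Δ)) f terminates at order 2
exp(-(3/2)(D ∘ Δ)) f = (3/2)x^4 - (8/3)x^3 - 33x^2 - 3x + 355/6

the image equals g(x) = (3/2)x^4 - (8/3)x^3 - 33x^2 - 3x + 355/6


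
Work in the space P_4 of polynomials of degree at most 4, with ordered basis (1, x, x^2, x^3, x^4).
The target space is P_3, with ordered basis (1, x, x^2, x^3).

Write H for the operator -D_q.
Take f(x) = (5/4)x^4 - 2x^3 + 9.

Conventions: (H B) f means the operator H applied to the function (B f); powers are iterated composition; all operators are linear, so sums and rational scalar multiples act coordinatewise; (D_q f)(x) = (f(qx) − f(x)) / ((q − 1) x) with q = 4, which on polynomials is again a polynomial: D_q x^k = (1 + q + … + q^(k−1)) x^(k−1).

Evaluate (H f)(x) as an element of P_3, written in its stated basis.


D_q f = (425/4)x^3 - 42x^2
(-D_q) f = -(425/4)x^3 + 42x^2

the result is g(x) = -(425/4)x^3 + 42x^2


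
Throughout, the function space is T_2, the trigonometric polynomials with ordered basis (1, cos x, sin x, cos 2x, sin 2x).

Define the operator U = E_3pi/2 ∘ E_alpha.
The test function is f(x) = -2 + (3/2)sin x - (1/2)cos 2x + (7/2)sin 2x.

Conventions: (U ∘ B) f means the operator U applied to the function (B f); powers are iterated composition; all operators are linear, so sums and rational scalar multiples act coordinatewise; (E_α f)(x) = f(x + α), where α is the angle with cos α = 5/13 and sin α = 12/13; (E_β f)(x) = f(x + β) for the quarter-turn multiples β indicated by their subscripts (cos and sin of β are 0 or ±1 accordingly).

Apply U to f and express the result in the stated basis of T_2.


the image equals g(x) = -2 - (15/26)cos x + (18/13)sin x - (959/338)cos 2x + (713/338)sin 2x

E_alpha f = -2 + (18/13)cos x + (15/26)sin x + (959/338)cos 2x - (713/338)sin 2x
E_3pi/2 E_alpha f = -2 - (15/26)cos x + (18/13)sin x - (959/338)cos 2x + (713/338)sin 2x


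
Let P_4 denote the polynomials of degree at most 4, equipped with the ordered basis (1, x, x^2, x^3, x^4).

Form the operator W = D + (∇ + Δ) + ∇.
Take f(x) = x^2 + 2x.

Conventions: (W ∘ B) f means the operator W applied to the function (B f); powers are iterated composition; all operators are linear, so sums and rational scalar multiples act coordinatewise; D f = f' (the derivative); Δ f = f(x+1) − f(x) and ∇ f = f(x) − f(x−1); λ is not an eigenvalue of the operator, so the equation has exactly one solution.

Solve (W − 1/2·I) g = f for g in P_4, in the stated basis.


write g with unknown coordinates in the stated basis and equate coefficients in (W − 1/2·I) g = f
solving from the highest basis element down gives g = -2x^2 - 36x - 284
check: W g = -16x - 142
so W g − 1/2·g = x^2 + 2x = f ✓

g(x) = -2x^2 - 36x - 284


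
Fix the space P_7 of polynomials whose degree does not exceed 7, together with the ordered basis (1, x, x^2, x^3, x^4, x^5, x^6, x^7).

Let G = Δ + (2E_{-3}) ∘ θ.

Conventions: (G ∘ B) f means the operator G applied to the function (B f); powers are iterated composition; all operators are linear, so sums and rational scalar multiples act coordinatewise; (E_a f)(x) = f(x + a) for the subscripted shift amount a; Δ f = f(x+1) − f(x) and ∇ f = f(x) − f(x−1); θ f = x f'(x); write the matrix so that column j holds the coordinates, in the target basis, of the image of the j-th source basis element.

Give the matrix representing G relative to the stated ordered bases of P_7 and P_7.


the matrix is [[0, -5, 37, -161, 649, -2429, 8749, -30617]; [0, 2, -22, 165, -860, 4055, -17490, 71449]; [0, 0, 4, -51, 438, -2690, 14595, -71421]; [0, 0, 0, 6, -92, 910, -6460, 39725]; [0, 0, 0, 0, 8, -145, 1635, -13195]; [0, 0, 0, 0, 0, 10, -210, 2667]; [0, 0, 0, 0, 0, 0, 12, -287]; [0, 0, 0, 0, 0, 0, 0, 14]] (rows listed top to bottom)

image of 1: 0
image of x: 2x - 5
image of x^2: 4x^2 - 22x + 37
image of x^3: 6x^3 - 51x^2 + 165x - 161
image of x^4: 8x^4 - 92x^3 + 438x^2 - 860x + 649
image of x^5: 10x^5 - 145x^4 + 910x^3 - 2690x^2 + 4055x - 2429
image of x^6: 12x^6 - 210x^5 + 1635x^4 - 6460x^3 + 14595x^2 - 17490x + 8749
image of x^7: 14x^7 - 287x^6 + 2667x^5 - 13195x^4 + 39725x^3 - 71421x^2 + 71449x - 30617
each image's coordinates form column j of the matrix


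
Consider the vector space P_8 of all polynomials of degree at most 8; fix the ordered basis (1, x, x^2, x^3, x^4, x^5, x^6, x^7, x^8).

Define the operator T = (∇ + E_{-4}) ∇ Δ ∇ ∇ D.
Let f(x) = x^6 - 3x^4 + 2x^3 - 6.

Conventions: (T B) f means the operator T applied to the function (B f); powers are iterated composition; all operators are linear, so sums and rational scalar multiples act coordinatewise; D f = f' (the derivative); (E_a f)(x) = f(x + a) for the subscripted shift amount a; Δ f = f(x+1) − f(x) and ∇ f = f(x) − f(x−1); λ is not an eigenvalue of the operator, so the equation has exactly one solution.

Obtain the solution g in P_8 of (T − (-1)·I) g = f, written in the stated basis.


the image equals g(x) = x^6 - 3x^4 + 2x^3 - 720x + 2874

write g with unknown coordinates in the stated basis and equate coefficients in (T − (-1)·I) g = f
solving from the highest basis element down gives g = x^6 - 3x^4 + 2x^3 - 720x + 2874
check: T g = 720x - 2880
so T g − (-1)·g = x^6 - 3x^4 + 2x^3 - 6 = f ✓


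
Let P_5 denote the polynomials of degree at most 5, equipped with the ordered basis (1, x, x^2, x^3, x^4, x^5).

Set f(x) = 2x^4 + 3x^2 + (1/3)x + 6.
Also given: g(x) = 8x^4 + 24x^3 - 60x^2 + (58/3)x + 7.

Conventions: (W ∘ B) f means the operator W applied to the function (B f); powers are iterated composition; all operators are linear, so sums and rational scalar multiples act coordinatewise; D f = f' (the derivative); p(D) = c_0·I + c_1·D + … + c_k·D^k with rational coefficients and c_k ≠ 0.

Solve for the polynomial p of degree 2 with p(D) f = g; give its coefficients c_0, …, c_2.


D^0 f = 2x^4 + 3x^2 + (1/3)x + 6
D^1 f = 8x^3 + 6x + 1/3
D^2 f = 24x^2 + 6
matching coefficients of g against c_0 f + c_1 Df + … from the top degree down determines the c_i
solution: c_0 = 4, c_1 = 3, c_2 = -3

c_0 = 4, c_1 = 3, c_2 = -3


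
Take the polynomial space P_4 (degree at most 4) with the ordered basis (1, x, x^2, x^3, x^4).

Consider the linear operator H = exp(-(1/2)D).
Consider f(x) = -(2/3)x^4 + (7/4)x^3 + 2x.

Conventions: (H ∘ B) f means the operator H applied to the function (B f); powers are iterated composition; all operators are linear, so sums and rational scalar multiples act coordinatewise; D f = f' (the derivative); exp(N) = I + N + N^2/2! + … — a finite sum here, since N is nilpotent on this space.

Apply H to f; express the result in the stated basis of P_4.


order-1 term: (4/3)x^3 - (21/8)x^2 - 1
order-2 term: -x^2 + (21/16)x
order-3 term: (1/3)x - 7/32
order-4 term: -1/24
the series for exp(-(1/2)D) f terminates at order 4
exp(-(1/2)D) f = -(2/3)x^4 + (37/12)x^3 - (29/8)x^2 + (175/48)x - 121/96

the result is g(x) = -(2/3)x^4 + (37/12)x^3 - (29/8)x^2 + (175/48)x - 121/96


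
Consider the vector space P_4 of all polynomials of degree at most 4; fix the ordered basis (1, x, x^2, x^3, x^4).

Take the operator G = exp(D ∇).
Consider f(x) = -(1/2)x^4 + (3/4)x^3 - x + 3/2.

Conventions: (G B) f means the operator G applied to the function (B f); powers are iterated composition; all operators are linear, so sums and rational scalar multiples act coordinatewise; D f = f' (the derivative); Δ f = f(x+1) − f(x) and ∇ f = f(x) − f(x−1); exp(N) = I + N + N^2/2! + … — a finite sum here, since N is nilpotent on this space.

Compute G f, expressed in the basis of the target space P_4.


the image equals g(x) = -(1/2)x^4 + (3/4)x^3 - 6x^2 + (19/2)x - 35/4

order-1 term: -6x^2 + (21/2)x - 17/4
order-2 term: -6
the series for exp(D ∇) f terminates at order 2
exp(D ∇) f = -(1/2)x^4 + (3/4)x^3 - 6x^2 + (19/2)x - 35/4


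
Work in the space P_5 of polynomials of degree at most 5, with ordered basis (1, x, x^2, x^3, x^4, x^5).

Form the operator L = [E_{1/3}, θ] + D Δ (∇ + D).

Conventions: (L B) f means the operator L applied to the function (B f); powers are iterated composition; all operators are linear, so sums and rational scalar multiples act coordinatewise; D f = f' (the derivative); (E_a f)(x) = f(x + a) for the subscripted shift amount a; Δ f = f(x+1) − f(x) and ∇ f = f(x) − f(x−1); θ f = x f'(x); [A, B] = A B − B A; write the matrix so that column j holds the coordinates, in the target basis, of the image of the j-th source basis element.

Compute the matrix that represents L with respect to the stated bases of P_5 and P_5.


the matrix is [[0, 1/3, 2/9, 109/9, 976/81, 7295/243]; [0, 0, 2/3, 2/3, 436/9, 4880/81]; [0, 0, 0, 1, 4/3, 1090/9]; [0, 0, 0, 0, 4/3, 20/9]; [0, 0, 0, 0, 0, 5/3]; [0, 0, 0, 0, 0, 0]] (rows listed top to bottom)

image of 1: 0
image of x: 1/3
image of x^2: (2/3)x + 2/9
image of x^3: x^2 + (2/3)x + 109/9
image of x^4: (4/3)x^3 + (4/3)x^2 + (436/9)x + 976/81
image of x^5: (5/3)x^4 + (20/9)x^3 + (1090/9)x^2 + (4880/81)x + 7295/243
each image's coordinates form column j of the matrix


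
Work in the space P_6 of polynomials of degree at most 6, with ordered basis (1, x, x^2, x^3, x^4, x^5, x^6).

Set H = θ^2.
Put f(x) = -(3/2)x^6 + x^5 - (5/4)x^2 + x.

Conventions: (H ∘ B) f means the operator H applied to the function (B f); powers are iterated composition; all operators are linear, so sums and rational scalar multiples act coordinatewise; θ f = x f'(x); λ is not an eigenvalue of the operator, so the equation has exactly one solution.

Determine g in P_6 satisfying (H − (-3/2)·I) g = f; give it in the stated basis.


write g with unknown coordinates in the stated basis and equate coefficients in (H − (-3/2)·I) g = f
solving from the highest basis element down gives g = -(1/25)x^6 + (2/53)x^5 - (5/22)x^2 + (2/5)x
check: H g = -(36/25)x^6 + (50/53)x^5 - (10/11)x^2 + (2/5)x
so H g − (-3/2)·g = -(3/2)x^6 + x^5 - (5/4)x^2 + x = f ✓

the image equals g(x) = -(1/25)x^6 + (2/53)x^5 - (5/22)x^2 + (2/5)x


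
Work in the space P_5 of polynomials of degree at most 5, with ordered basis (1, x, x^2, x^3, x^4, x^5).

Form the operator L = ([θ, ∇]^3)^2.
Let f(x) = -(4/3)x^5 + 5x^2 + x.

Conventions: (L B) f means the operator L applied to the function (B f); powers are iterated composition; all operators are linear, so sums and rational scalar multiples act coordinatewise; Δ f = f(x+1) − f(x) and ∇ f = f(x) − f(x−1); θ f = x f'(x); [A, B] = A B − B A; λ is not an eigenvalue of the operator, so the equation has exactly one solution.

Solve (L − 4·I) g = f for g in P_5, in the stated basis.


write g with unknown coordinates in the stated basis and equate coefficients in (L − 4·I) g = f
solving from the highest basis element down gives g = (1/3)x^5 - (5/4)x^2 - (1/4)x
check: L g = 0
so L g − 4·g = -(4/3)x^5 + 5x^2 + x = f ✓

g(x) = (1/3)x^5 - (5/4)x^2 - (1/4)x


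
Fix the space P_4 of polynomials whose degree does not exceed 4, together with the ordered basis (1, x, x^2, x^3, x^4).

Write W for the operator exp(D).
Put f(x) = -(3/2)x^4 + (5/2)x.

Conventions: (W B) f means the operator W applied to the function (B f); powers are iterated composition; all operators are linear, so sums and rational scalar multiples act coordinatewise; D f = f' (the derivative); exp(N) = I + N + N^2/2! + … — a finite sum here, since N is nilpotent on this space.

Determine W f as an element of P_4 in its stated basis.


order-1 term: -6x^3 + 5/2
order-2 term: -9x^2
order-3 term: -6x
order-4 term: -3/2
the series for exp(D) f terminates at order 4
exp(D) f = -(3/2)x^4 - 6x^3 - 9x^2 - (7/2)x + 1

the result is g(x) = -(3/2)x^4 - 6x^3 - 9x^2 - (7/2)x + 1


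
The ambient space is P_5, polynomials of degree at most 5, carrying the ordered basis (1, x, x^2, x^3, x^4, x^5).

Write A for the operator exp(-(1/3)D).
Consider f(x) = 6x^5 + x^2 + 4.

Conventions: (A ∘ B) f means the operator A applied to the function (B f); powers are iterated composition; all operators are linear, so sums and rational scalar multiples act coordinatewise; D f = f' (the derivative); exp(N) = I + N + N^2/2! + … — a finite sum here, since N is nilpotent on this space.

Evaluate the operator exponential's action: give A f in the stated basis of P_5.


the result is g(x) = 6x^5 - 10x^4 + (20/3)x^3 - (11/9)x^2 - (8/27)x + 331/81

order-1 term: -10x^4 - (2/3)x
order-2 term: (20/3)x^3 + 1/9
order-3 term: -(20/9)x^2
order-4 term: (10/27)x
order-5 term: -2/81
the series for exp(-(1/3)D) f terminates at order 5
exp(-(1/3)D) f = 6x^5 - 10x^4 + (20/3)x^3 - (11/9)x^2 - (8/27)x + 331/81


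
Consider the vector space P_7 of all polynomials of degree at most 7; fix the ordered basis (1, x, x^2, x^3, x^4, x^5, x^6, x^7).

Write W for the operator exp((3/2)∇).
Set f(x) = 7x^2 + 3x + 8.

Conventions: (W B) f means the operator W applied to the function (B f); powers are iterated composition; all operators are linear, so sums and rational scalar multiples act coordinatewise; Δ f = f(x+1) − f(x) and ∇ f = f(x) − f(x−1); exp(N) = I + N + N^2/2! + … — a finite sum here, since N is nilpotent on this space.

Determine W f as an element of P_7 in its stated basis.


order-1 term: 21x - 6
order-2 term: 63/4
the series for exp((3/2)∇) f terminates at order 2
exp((3/2)∇) f = 7x^2 + 24x + 71/4

the result is g(x) = 7x^2 + 24x + 71/4
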